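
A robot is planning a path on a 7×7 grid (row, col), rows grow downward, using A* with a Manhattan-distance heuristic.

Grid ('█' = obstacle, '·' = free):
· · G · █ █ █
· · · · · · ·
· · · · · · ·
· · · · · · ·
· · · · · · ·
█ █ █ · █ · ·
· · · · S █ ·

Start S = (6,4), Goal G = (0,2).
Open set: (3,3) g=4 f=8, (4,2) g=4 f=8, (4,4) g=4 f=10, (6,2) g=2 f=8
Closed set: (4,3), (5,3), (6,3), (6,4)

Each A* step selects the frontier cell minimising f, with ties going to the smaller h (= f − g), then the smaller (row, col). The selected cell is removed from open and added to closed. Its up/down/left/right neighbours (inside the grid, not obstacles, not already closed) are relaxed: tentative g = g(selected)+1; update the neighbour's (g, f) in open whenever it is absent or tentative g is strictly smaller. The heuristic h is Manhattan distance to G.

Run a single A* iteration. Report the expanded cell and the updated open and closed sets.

step 1: expand (3,3) (f=8, h=4) → closed; open now [(2,3) g=5 f=8, (3,2) g=5 f=8, (3,4) g=5 f=10, (4,2) g=4 f=8, (4,4) g=4 f=10, (6,2) g=2 f=8]

expanded=(3,3); open=[(2,3) g=5 f=8, (3,2) g=5 f=8, (3,4) g=5 f=10, (4,2) g=4 f=8, (4,4) g=4 f=10, (6,2) g=2 f=8]; closed=[(3,3), (4,3), (5,3), (6,3), (6,4)]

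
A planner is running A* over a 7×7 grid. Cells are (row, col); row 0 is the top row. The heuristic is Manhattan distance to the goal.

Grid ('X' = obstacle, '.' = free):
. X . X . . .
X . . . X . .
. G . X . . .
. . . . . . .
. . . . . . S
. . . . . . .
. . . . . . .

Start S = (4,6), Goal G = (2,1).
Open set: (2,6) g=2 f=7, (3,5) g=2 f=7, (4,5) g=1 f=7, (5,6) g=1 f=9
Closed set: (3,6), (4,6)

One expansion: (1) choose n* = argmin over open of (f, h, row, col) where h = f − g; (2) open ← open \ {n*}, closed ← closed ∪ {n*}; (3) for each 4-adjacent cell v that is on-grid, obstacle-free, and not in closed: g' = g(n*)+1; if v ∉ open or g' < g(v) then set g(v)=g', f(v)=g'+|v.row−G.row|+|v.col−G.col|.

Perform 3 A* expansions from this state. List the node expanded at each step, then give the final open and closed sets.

order=[(2,6) → (2,5) → (2,4)]; open=[(1,5) g=4 f=9, (1,6) g=3 f=9, (3,4) g=5 f=9, (3,5) g=2 f=7, (4,5) g=1 f=7, (5,6) g=1 f=9]; closed=[(2,4), (2,5), (2,6), (3,6), (4,6)]

step 1: expand (2,6) (f=7, h=5) → closed; open now [(1,6) g=3 f=9, (2,5) g=3 f=7, (3,5) g=2 f=7, (4,5) g=1 f=7, (5,6) g=1 f=9]
step 2: expand (2,5) (f=7, h=4) → closed; open now [(1,5) g=4 f=9, (1,6) g=3 f=9, (2,4) g=4 f=7, (3,5) g=2 f=7, (4,5) g=1 f=7, (5,6) g=1 f=9]
step 3: expand (2,4) (f=7, h=3) → closed; open now [(1,5) g=4 f=9, (1,6) g=3 f=9, (3,4) g=5 f=9, (3,5) g=2 f=7, (4,5) g=1 f=7, (5,6) g=1 f=9]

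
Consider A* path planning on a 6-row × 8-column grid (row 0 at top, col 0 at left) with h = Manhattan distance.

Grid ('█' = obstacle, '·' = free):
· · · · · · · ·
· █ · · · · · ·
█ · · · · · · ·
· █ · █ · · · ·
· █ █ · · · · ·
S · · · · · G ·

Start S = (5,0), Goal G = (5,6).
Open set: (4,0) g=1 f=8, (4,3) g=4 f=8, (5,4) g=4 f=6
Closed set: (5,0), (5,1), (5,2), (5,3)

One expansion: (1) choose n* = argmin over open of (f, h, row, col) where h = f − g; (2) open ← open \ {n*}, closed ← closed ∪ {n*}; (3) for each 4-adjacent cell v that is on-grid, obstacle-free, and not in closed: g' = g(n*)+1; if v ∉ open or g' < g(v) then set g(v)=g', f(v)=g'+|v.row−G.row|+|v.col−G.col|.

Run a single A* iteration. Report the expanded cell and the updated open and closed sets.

expanded=(5,4); open=[(4,0) g=1 f=8, (4,3) g=4 f=8, (4,4) g=5 f=8, (5,5) g=5 f=6]; closed=[(5,0), (5,1), (5,2), (5,3), (5,4)]

step 1: expand (5,4) (f=6, h=2) → closed; open now [(4,0) g=1 f=8, (4,3) g=4 f=8, (4,4) g=5 f=8, (5,5) g=5 f=6]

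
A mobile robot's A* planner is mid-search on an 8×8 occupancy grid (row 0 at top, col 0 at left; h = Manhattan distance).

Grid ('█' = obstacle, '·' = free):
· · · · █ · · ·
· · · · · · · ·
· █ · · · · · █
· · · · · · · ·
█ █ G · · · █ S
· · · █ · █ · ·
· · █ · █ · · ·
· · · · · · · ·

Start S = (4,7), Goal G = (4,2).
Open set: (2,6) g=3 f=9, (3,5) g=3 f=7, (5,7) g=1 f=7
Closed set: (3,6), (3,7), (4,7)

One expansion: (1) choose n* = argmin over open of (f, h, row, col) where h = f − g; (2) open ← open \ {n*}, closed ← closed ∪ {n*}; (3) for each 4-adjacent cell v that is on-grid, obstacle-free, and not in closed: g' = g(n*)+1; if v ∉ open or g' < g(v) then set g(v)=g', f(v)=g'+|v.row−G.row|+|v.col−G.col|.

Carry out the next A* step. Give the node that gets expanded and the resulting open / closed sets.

expanded=(3,5); open=[(2,5) g=4 f=9, (2,6) g=3 f=9, (3,4) g=4 f=7, (4,5) g=4 f=7, (5,7) g=1 f=7]; closed=[(3,5), (3,6), (3,7), (4,7)]

step 1: expand (3,5) (f=7, h=4) → closed; open now [(2,5) g=4 f=9, (2,6) g=3 f=9, (3,4) g=4 f=7, (4,5) g=4 f=7, (5,7) g=1 f=7]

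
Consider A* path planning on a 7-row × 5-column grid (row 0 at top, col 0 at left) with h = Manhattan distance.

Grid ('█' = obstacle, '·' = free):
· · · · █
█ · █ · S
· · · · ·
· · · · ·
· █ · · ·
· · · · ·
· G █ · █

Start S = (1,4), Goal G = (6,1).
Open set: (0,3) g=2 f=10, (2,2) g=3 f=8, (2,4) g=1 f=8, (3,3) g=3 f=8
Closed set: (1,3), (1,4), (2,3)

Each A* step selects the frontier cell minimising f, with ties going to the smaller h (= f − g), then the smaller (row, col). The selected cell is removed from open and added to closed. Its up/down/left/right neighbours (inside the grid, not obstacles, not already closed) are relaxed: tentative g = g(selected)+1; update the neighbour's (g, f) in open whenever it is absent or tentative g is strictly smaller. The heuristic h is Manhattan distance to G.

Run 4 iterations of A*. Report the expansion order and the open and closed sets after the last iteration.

step 1: expand (2,2) (f=8, h=5) → closed; open now [(0,3) g=2 f=10, (2,1) g=4 f=8, (2,4) g=1 f=8, (3,2) g=4 f=8, (3,3) g=3 f=8]
step 2: expand (2,1) (f=8, h=4) → closed; open now [(0,3) g=2 f=10, (1,1) g=5 f=10, (2,0) g=5 f=10, (2,4) g=1 f=8, (3,1) g=5 f=8, (3,2) g=4 f=8, (3,3) g=3 f=8]
step 3: expand (3,1) (f=8, h=3) → closed; open now [(0,3) g=2 f=10, (1,1) g=5 f=10, (2,0) g=5 f=10, (2,4) g=1 f=8, (3,0) g=6 f=10, (3,2) g=4 f=8, (3,3) g=3 f=8]
step 4: expand (3,2) (f=8, h=4) → closed; open now [(0,3) g=2 f=10, (1,1) g=5 f=10, (2,0) g=5 f=10, (2,4) g=1 f=8, (3,0) g=6 f=10, (3,3) g=3 f=8, (4,2) g=5 f=8]

order=[(2,2) → (2,1) → (3,1) → (3,2)]; open=[(0,3) g=2 f=10, (1,1) g=5 f=10, (2,0) g=5 f=10, (2,4) g=1 f=8, (3,0) g=6 f=10, (3,3) g=3 f=8, (4,2) g=5 f=8]; closed=[(1,3), (1,4), (2,1), (2,2), (2,3), (3,1), (3,2)]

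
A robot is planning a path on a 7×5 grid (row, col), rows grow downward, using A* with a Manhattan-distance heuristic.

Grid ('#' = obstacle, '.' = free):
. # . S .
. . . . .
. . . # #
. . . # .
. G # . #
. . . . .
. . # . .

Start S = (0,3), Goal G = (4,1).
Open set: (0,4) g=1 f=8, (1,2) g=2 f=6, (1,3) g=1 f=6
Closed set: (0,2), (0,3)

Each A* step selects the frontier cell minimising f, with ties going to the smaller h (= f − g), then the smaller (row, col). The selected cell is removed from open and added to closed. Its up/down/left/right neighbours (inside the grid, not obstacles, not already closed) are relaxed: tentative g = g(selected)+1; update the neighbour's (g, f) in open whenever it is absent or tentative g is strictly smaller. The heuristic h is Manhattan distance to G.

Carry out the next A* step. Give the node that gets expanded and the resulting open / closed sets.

step 1: expand (1,2) (f=6, h=4) → closed; open now [(0,4) g=1 f=8, (1,1) g=3 f=6, (1,3) g=1 f=6, (2,2) g=3 f=6]

expanded=(1,2); open=[(0,4) g=1 f=8, (1,1) g=3 f=6, (1,3) g=1 f=6, (2,2) g=3 f=6]; closed=[(0,2), (0,3), (1,2)]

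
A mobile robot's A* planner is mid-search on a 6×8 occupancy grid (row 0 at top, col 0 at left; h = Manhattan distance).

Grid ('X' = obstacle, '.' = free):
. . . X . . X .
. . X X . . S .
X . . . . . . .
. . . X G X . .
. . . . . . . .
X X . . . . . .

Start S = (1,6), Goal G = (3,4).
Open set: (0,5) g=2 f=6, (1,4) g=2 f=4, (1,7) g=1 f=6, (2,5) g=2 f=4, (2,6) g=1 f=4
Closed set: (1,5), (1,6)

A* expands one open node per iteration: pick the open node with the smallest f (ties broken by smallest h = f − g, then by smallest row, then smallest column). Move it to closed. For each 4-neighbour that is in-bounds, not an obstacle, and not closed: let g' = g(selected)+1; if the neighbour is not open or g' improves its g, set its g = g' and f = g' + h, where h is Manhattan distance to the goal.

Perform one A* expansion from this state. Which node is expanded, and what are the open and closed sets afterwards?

expanded=(1,4); open=[(0,4) g=3 f=6, (0,5) g=2 f=6, (1,7) g=1 f=6, (2,4) g=3 f=4, (2,5) g=2 f=4, (2,6) g=1 f=4]; closed=[(1,4), (1,5), (1,6)]

step 1: expand (1,4) (f=4, h=2) → closed; open now [(0,4) g=3 f=6, (0,5) g=2 f=6, (1,7) g=1 f=6, (2,4) g=3 f=4, (2,5) g=2 f=4, (2,6) g=1 f=4]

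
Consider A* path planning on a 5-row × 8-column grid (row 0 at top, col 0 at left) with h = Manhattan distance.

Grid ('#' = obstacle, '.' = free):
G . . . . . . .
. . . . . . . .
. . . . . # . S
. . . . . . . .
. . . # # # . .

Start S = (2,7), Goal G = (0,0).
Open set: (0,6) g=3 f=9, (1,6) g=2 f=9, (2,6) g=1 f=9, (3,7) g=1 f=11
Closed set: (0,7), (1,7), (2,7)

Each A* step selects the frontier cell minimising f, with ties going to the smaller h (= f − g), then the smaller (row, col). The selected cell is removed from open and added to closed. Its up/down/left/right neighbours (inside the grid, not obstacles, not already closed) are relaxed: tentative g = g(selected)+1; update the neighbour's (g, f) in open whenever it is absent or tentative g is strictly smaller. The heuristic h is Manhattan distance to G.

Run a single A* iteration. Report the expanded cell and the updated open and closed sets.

step 1: expand (0,6) (f=9, h=6) → closed; open now [(0,5) g=4 f=9, (1,6) g=2 f=9, (2,6) g=1 f=9, (3,7) g=1 f=11]

expanded=(0,6); open=[(0,5) g=4 f=9, (1,6) g=2 f=9, (2,6) g=1 f=9, (3,7) g=1 f=11]; closed=[(0,6), (0,7), (1,7), (2,7)]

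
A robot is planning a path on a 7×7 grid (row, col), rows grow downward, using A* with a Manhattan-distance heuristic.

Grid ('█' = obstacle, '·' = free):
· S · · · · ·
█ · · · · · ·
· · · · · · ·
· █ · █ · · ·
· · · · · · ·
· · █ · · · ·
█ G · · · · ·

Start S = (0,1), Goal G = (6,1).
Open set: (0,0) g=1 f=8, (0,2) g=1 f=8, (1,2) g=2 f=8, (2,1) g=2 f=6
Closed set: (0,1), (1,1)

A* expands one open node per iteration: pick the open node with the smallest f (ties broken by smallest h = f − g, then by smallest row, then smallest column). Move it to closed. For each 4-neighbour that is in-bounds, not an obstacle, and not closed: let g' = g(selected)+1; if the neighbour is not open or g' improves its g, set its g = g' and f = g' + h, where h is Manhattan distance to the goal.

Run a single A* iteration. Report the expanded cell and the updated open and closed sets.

step 1: expand (2,1) (f=6, h=4) → closed; open now [(0,0) g=1 f=8, (0,2) g=1 f=8, (1,2) g=2 f=8, (2,0) g=3 f=8, (2,2) g=3 f=8]

expanded=(2,1); open=[(0,0) g=1 f=8, (0,2) g=1 f=8, (1,2) g=2 f=8, (2,0) g=3 f=8, (2,2) g=3 f=8]; closed=[(0,1), (1,1), (2,1)]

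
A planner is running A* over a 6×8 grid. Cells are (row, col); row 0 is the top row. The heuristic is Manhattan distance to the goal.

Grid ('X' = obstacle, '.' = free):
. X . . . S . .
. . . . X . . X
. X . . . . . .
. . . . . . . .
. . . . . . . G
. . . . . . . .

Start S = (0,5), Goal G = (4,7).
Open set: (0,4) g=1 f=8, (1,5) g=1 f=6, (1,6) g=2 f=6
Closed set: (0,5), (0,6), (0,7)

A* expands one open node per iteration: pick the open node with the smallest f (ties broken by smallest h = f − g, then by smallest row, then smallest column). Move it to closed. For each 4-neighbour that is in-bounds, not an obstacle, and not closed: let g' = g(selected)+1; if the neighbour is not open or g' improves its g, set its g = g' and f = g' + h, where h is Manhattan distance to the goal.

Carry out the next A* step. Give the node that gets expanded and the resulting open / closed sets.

expanded=(1,6); open=[(0,4) g=1 f=8, (1,5) g=1 f=6, (2,6) g=3 f=6]; closed=[(0,5), (0,6), (0,7), (1,6)]

step 1: expand (1,6) (f=6, h=4) → closed; open now [(0,4) g=1 f=8, (1,5) g=1 f=6, (2,6) g=3 f=6]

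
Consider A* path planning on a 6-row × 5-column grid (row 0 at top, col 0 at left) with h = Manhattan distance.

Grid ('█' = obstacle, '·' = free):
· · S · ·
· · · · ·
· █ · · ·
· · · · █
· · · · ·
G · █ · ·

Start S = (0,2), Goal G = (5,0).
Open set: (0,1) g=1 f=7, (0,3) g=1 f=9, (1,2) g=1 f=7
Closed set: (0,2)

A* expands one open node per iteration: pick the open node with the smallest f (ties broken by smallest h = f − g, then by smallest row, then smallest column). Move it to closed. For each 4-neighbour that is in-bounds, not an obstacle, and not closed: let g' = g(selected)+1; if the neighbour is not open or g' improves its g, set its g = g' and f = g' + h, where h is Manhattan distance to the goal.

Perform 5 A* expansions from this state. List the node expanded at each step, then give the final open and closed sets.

step 1: expand (0,1) (f=7, h=6) → closed; open now [(0,0) g=2 f=7, (0,3) g=1 f=9, (1,1) g=2 f=7, (1,2) g=1 f=7]
step 2: expand (0,0) (f=7, h=5) → closed; open now [(0,3) g=1 f=9, (1,0) g=3 f=7, (1,1) g=2 f=7, (1,2) g=1 f=7]
step 3: expand (1,0) (f=7, h=4) → closed; open now [(0,3) g=1 f=9, (1,1) g=2 f=7, (1,2) g=1 f=7, (2,0) g=4 f=7]
step 4: expand (2,0) (f=7, h=3) → closed; open now [(0,3) g=1 f=9, (1,1) g=2 f=7, (1,2) g=1 f=7, (3,0) g=5 f=7]
step 5: expand (3,0) (f=7, h=2) → closed; open now [(0,3) g=1 f=9, (1,1) g=2 f=7, (1,2) g=1 f=7, (3,1) g=6 f=9, (4,0) g=6 f=7]

order=[(0,1) → (0,0) → (1,0) → (2,0) → (3,0)]; open=[(0,3) g=1 f=9, (1,1) g=2 f=7, (1,2) g=1 f=7, (3,1) g=6 f=9, (4,0) g=6 f=7]; closed=[(0,0), (0,1), (0,2), (1,0), (2,0), (3,0)]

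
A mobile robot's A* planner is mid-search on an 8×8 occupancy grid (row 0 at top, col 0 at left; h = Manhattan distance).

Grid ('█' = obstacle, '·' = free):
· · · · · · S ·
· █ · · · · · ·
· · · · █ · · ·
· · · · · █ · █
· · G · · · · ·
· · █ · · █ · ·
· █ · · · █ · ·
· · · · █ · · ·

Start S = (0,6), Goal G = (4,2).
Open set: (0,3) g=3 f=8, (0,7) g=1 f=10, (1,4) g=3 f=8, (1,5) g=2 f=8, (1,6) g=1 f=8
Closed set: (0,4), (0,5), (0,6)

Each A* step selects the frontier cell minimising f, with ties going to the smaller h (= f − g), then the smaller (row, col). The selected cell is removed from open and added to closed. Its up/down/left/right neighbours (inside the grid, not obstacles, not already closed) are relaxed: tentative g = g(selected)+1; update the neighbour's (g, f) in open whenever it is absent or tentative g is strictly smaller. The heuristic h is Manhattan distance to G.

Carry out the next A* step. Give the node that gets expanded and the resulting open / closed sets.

expanded=(0,3); open=[(0,2) g=4 f=8, (0,7) g=1 f=10, (1,3) g=4 f=8, (1,4) g=3 f=8, (1,5) g=2 f=8, (1,6) g=1 f=8]; closed=[(0,3), (0,4), (0,5), (0,6)]

step 1: expand (0,3) (f=8, h=5) → closed; open now [(0,2) g=4 f=8, (0,7) g=1 f=10, (1,3) g=4 f=8, (1,4) g=3 f=8, (1,5) g=2 f=8, (1,6) g=1 f=8]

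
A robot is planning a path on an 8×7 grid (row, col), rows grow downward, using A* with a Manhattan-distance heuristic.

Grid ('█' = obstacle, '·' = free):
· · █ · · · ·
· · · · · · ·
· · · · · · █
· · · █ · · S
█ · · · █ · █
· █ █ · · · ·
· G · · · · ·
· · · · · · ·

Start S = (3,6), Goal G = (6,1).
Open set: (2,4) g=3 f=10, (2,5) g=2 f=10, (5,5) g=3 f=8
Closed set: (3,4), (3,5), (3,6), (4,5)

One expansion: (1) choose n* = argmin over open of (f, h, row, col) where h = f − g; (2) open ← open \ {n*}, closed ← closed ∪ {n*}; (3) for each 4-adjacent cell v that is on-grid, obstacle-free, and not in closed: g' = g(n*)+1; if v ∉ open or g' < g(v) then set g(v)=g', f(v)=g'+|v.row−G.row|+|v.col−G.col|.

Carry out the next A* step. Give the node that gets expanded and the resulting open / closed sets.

expanded=(5,5); open=[(2,4) g=3 f=10, (2,5) g=2 f=10, (5,4) g=4 f=8, (5,6) g=4 f=10, (6,5) g=4 f=8]; closed=[(3,4), (3,5), (3,6), (4,5), (5,5)]

step 1: expand (5,5) (f=8, h=5) → closed; open now [(2,4) g=3 f=10, (2,5) g=2 f=10, (5,4) g=4 f=8, (5,6) g=4 f=10, (6,5) g=4 f=8]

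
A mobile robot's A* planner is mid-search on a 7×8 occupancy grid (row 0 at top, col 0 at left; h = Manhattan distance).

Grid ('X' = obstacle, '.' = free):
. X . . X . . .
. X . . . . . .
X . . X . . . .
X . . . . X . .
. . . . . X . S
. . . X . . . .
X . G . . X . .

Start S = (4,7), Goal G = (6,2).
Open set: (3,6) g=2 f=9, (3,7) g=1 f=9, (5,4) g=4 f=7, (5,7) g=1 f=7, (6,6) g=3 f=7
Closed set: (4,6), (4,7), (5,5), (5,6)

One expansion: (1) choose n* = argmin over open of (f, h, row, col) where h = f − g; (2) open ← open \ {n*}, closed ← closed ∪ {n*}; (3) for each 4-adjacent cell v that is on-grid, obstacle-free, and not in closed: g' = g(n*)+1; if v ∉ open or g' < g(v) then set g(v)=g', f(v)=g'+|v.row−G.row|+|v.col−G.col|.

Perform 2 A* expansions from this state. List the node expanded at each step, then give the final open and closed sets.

step 1: expand (5,4) (f=7, h=3) → closed; open now [(3,6) g=2 f=9, (3,7) g=1 f=9, (4,4) g=5 f=9, (5,7) g=1 f=7, (6,4) g=5 f=7, (6,6) g=3 f=7]
step 2: expand (6,4) (f=7, h=2) → closed; open now [(3,6) g=2 f=9, (3,7) g=1 f=9, (4,4) g=5 f=9, (5,7) g=1 f=7, (6,3) g=6 f=7, (6,6) g=3 f=7]

order=[(5,4) → (6,4)]; open=[(3,6) g=2 f=9, (3,7) g=1 f=9, (4,4) g=5 f=9, (5,7) g=1 f=7, (6,3) g=6 f=7, (6,6) g=3 f=7]; closed=[(4,6), (4,7), (5,4), (5,5), (5,6), (6,4)]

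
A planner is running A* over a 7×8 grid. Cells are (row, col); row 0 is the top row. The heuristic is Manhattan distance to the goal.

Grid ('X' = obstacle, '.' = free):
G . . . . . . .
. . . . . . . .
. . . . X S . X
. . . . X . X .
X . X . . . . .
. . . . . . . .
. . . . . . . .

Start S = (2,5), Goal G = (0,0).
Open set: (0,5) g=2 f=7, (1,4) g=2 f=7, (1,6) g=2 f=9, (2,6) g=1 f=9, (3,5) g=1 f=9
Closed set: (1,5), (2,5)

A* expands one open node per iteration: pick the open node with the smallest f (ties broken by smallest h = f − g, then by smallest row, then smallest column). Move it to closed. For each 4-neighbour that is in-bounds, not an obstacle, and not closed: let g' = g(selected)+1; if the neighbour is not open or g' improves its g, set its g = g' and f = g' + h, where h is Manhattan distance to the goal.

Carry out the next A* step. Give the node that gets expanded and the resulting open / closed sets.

step 1: expand (0,5) (f=7, h=5) → closed; open now [(0,4) g=3 f=7, (0,6) g=3 f=9, (1,4) g=2 f=7, (1,6) g=2 f=9, (2,6) g=1 f=9, (3,5) g=1 f=9]

expanded=(0,5); open=[(0,4) g=3 f=7, (0,6) g=3 f=9, (1,4) g=2 f=7, (1,6) g=2 f=9, (2,6) g=1 f=9, (3,5) g=1 f=9]; closed=[(0,5), (1,5), (2,5)]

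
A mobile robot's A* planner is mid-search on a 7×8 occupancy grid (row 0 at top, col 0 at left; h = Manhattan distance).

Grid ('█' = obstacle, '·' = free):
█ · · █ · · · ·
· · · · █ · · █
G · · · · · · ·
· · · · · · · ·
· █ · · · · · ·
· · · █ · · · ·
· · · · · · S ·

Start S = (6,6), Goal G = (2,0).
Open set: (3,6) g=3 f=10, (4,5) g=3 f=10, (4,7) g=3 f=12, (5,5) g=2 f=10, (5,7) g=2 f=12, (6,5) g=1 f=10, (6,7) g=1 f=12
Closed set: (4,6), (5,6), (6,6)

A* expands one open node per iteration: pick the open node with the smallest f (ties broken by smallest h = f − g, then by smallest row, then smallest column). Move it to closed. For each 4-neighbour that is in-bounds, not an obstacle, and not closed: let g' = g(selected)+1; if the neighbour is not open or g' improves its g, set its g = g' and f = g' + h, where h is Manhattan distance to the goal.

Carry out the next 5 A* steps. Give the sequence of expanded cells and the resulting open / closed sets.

order=[(3,6) → (2,6) → (2,5) → (2,4) → (2,3)]; open=[(1,3) g=8 f=12, (1,5) g=6 f=12, (1,6) g=5 f=12, (2,2) g=8 f=10, (2,7) g=5 f=12, (3,3) g=8 f=12, (3,4) g=7 f=12, (3,5) g=4 f=10, (3,7) g=4 f=12, (4,5) g=3 f=10, (4,7) g=3 f=12, (5,5) g=2 f=10, (5,7) g=2 f=12, (6,5) g=1 f=10, (6,7) g=1 f=12]; closed=[(2,3), (2,4), (2,5), (2,6), (3,6), (4,6), (5,6), (6,6)]

step 1: expand (3,6) (f=10, h=7) → closed; open now [(2,6) g=4 f=10, (3,5) g=4 f=10, (3,7) g=4 f=12, (4,5) g=3 f=10, (4,7) g=3 f=12, (5,5) g=2 f=10, (5,7) g=2 f=12, (6,5) g=1 f=10, (6,7) g=1 f=12]
step 2: expand (2,6) (f=10, h=6) → closed; open now [(1,6) g=5 f=12, (2,5) g=5 f=10, (2,7) g=5 f=12, (3,5) g=4 f=10, (3,7) g=4 f=12, (4,5) g=3 f=10, (4,7) g=3 f=12, (5,5) g=2 f=10, (5,7) g=2 f=12, (6,5) g=1 f=10, (6,7) g=1 f=12]
step 3: expand (2,5) (f=10, h=5) → closed; open now [(1,5) g=6 f=12, (1,6) g=5 f=12, (2,4) g=6 f=10, (2,7) g=5 f=12, (3,5) g=4 f=10, (3,7) g=4 f=12, (4,5) g=3 f=10, (4,7) g=3 f=12, (5,5) g=2 f=10, (5,7) g=2 f=12, (6,5) g=1 f=10, (6,7) g=1 f=12]
step 4: expand (2,4) (f=10, h=4) → closed; open now [(1,5) g=6 f=12, (1,6) g=5 f=12, (2,3) g=7 f=10, (2,7) g=5 f=12, (3,4) g=7 f=12, (3,5) g=4 f=10, (3,7) g=4 f=12, (4,5) g=3 f=10, (4,7) g=3 f=12, (5,5) g=2 f=10, (5,7) g=2 f=12, (6,5) g=1 f=10, (6,7) g=1 f=12]
step 5: expand (2,3) (f=10, h=3) → closed; open now [(1,3) g=8 f=12, (1,5) g=6 f=12, (1,6) g=5 f=12, (2,2) g=8 f=10, (2,7) g=5 f=12, (3,3) g=8 f=12, (3,4) g=7 f=12, (3,5) g=4 f=10, (3,7) g=4 f=12, (4,5) g=3 f=10, (4,7) g=3 f=12, (5,5) g=2 f=10, (5,7) g=2 f=12, (6,5) g=1 f=10, (6,7) g=1 f=12]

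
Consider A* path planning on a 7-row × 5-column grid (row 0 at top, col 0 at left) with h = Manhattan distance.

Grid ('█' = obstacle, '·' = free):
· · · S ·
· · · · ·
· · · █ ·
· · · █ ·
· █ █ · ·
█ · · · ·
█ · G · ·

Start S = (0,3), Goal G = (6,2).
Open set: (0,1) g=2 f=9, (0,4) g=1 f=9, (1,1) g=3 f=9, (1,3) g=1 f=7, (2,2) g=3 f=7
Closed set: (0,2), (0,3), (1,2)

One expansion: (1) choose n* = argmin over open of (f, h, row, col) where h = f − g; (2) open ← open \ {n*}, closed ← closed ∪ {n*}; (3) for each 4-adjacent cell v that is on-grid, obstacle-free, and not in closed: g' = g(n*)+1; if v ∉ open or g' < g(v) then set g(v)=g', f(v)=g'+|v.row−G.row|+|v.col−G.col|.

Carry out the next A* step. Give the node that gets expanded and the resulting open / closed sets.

expanded=(2,2); open=[(0,1) g=2 f=9, (0,4) g=1 f=9, (1,1) g=3 f=9, (1,3) g=1 f=7, (2,1) g=4 f=9, (3,2) g=4 f=7]; closed=[(0,2), (0,3), (1,2), (2,2)]

step 1: expand (2,2) (f=7, h=4) → closed; open now [(0,1) g=2 f=9, (0,4) g=1 f=9, (1,1) g=3 f=9, (1,3) g=1 f=7, (2,1) g=4 f=9, (3,2) g=4 f=7]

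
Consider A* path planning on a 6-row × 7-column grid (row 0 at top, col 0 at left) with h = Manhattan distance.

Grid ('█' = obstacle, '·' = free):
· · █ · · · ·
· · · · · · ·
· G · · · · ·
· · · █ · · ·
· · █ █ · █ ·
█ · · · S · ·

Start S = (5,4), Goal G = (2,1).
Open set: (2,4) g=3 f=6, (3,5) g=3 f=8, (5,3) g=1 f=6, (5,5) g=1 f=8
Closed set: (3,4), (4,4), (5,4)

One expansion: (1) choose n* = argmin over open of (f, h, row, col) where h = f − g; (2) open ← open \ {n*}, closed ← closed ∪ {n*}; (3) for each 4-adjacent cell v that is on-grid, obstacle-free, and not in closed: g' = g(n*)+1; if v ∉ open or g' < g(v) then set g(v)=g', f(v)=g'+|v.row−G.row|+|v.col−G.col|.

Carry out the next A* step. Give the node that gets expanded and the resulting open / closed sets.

expanded=(2,4); open=[(1,4) g=4 f=8, (2,3) g=4 f=6, (2,5) g=4 f=8, (3,5) g=3 f=8, (5,3) g=1 f=6, (5,5) g=1 f=8]; closed=[(2,4), (3,4), (4,4), (5,4)]

step 1: expand (2,4) (f=6, h=3) → closed; open now [(1,4) g=4 f=8, (2,3) g=4 f=6, (2,5) g=4 f=8, (3,5) g=3 f=8, (5,3) g=1 f=6, (5,5) g=1 f=8]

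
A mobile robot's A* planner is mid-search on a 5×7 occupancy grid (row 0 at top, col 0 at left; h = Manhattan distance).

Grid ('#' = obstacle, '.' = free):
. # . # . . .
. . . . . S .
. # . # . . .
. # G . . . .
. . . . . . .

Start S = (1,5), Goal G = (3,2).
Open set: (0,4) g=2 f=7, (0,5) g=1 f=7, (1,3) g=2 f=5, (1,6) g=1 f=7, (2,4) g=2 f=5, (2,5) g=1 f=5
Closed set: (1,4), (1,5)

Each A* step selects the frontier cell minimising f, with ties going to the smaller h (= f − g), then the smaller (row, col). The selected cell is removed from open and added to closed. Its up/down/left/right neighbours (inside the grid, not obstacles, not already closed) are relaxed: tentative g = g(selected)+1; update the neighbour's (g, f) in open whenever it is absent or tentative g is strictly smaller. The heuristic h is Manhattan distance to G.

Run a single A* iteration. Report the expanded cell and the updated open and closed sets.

step 1: expand (1,3) (f=5, h=3) → closed; open now [(0,4) g=2 f=7, (0,5) g=1 f=7, (1,2) g=3 f=5, (1,6) g=1 f=7, (2,4) g=2 f=5, (2,5) g=1 f=5]

expanded=(1,3); open=[(0,4) g=2 f=7, (0,5) g=1 f=7, (1,2) g=3 f=5, (1,6) g=1 f=7, (2,4) g=2 f=5, (2,5) g=1 f=5]; closed=[(1,3), (1,4), (1,5)]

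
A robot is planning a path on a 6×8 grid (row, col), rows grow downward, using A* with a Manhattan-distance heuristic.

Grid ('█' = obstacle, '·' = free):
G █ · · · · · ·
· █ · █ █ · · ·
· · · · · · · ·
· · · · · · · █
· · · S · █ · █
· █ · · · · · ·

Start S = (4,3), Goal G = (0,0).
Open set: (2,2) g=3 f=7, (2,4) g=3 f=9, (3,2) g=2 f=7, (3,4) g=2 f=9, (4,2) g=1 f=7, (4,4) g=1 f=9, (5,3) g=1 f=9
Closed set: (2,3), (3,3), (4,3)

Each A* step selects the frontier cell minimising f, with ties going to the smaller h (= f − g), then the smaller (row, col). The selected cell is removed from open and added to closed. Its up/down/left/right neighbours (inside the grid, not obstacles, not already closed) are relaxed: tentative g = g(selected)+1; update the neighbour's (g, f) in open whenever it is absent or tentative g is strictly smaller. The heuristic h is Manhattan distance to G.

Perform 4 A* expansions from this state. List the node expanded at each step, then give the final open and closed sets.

order=[(2,2) → (1,2) → (0,2) → (2,1)]; open=[(0,3) g=6 f=9, (2,0) g=5 f=7, (2,4) g=3 f=9, (3,1) g=5 f=9, (3,2) g=2 f=7, (3,4) g=2 f=9, (4,2) g=1 f=7, (4,4) g=1 f=9, (5,3) g=1 f=9]; closed=[(0,2), (1,2), (2,1), (2,2), (2,3), (3,3), (4,3)]

step 1: expand (2,2) (f=7, h=4) → closed; open now [(1,2) g=4 f=7, (2,1) g=4 f=7, (2,4) g=3 f=9, (3,2) g=2 f=7, (3,4) g=2 f=9, (4,2) g=1 f=7, (4,4) g=1 f=9, (5,3) g=1 f=9]
step 2: expand (1,2) (f=7, h=3) → closed; open now [(0,2) g=5 f=7, (2,1) g=4 f=7, (2,4) g=3 f=9, (3,2) g=2 f=7, (3,4) g=2 f=9, (4,2) g=1 f=7, (4,4) g=1 f=9, (5,3) g=1 f=9]
step 3: expand (0,2) (f=7, h=2) → closed; open now [(0,3) g=6 f=9, (2,1) g=4 f=7, (2,4) g=3 f=9, (3,2) g=2 f=7, (3,4) g=2 f=9, (4,2) g=1 f=7, (4,4) g=1 f=9, (5,3) g=1 f=9]
step 4: expand (2,1) (f=7, h=3) → closed; open now [(0,3) g=6 f=9, (2,0) g=5 f=7, (2,4) g=3 f=9, (3,1) g=5 f=9, (3,2) g=2 f=7, (3,4) g=2 f=9, (4,2) g=1 f=7, (4,4) g=1 f=9, (5,3) g=1 f=9]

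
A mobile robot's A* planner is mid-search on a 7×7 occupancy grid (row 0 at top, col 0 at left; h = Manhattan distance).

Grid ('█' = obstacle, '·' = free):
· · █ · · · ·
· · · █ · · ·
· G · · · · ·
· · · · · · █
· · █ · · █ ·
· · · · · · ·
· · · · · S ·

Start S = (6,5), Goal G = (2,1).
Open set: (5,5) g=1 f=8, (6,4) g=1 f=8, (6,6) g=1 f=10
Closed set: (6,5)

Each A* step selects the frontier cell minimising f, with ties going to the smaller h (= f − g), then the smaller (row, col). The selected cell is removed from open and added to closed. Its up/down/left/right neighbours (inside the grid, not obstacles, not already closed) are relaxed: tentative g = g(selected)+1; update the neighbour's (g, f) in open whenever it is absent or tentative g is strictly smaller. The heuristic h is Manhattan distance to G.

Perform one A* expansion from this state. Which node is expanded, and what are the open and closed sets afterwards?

step 1: expand (5,5) (f=8, h=7) → closed; open now [(5,4) g=2 f=8, (5,6) g=2 f=10, (6,4) g=1 f=8, (6,6) g=1 f=10]

expanded=(5,5); open=[(5,4) g=2 f=8, (5,6) g=2 f=10, (6,4) g=1 f=8, (6,6) g=1 f=10]; closed=[(5,5), (6,5)]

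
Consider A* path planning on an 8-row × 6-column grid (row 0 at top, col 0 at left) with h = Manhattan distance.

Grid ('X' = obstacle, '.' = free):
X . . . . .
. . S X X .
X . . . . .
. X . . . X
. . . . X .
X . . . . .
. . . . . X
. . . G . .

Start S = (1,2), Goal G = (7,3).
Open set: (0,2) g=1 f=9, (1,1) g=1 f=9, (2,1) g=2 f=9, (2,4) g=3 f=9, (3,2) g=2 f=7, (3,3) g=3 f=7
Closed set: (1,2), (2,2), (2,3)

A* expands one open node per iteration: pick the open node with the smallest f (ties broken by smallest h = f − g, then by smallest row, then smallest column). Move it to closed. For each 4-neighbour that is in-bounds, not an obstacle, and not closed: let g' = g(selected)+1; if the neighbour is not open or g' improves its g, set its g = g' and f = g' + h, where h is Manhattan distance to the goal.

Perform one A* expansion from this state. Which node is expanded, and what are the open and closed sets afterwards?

step 1: expand (3,3) (f=7, h=4) → closed; open now [(0,2) g=1 f=9, (1,1) g=1 f=9, (2,1) g=2 f=9, (2,4) g=3 f=9, (3,2) g=2 f=7, (3,4) g=4 f=9, (4,3) g=4 f=7]

expanded=(3,3); open=[(0,2) g=1 f=9, (1,1) g=1 f=9, (2,1) g=2 f=9, (2,4) g=3 f=9, (3,2) g=2 f=7, (3,4) g=4 f=9, (4,3) g=4 f=7]; closed=[(1,2), (2,2), (2,3), (3,3)]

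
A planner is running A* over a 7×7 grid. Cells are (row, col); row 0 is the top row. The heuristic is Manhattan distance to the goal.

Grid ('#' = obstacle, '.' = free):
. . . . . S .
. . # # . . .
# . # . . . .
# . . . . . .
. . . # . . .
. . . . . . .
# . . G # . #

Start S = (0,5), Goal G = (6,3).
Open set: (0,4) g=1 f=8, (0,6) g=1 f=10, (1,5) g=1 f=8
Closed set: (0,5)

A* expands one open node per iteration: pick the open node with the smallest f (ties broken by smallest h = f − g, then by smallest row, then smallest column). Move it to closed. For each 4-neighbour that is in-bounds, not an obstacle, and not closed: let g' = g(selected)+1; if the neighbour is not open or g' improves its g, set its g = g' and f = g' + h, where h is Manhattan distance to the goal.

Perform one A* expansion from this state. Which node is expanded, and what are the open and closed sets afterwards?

step 1: expand (0,4) (f=8, h=7) → closed; open now [(0,3) g=2 f=8, (0,6) g=1 f=10, (1,4) g=2 f=8, (1,5) g=1 f=8]

expanded=(0,4); open=[(0,3) g=2 f=8, (0,6) g=1 f=10, (1,4) g=2 f=8, (1,5) g=1 f=8]; closed=[(0,4), (0,5)]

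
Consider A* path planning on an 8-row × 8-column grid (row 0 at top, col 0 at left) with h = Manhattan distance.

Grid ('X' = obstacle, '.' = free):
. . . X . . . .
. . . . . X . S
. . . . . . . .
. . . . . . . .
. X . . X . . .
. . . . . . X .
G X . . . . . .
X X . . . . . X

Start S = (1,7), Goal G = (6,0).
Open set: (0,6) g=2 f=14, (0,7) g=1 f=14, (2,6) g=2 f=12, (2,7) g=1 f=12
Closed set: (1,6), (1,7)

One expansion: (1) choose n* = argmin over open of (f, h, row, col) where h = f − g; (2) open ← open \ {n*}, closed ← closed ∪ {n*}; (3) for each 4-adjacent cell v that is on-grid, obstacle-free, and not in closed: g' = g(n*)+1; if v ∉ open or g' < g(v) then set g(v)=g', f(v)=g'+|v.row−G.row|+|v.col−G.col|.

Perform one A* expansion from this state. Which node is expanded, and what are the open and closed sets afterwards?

step 1: expand (2,6) (f=12, h=10) → closed; open now [(0,6) g=2 f=14, (0,7) g=1 f=14, (2,5) g=3 f=12, (2,7) g=1 f=12, (3,6) g=3 f=12]

expanded=(2,6); open=[(0,6) g=2 f=14, (0,7) g=1 f=14, (2,5) g=3 f=12, (2,7) g=1 f=12, (3,6) g=3 f=12]; closed=[(1,6), (1,7), (2,6)]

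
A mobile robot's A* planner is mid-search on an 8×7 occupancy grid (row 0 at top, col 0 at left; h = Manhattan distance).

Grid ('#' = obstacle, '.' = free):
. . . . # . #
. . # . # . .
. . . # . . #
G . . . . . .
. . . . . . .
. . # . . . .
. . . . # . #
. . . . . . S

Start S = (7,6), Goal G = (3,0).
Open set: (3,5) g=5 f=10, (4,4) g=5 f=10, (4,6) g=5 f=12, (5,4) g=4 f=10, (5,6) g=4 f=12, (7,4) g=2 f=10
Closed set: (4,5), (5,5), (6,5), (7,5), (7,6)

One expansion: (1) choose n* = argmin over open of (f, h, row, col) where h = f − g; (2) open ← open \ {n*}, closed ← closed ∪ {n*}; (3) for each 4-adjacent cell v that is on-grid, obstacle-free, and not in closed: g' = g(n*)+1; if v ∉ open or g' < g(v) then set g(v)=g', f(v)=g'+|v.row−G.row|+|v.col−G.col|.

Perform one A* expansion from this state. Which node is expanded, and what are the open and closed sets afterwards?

expanded=(3,5); open=[(2,5) g=6 f=12, (3,4) g=6 f=10, (3,6) g=6 f=12, (4,4) g=5 f=10, (4,6) g=5 f=12, (5,4) g=4 f=10, (5,6) g=4 f=12, (7,4) g=2 f=10]; closed=[(3,5), (4,5), (5,5), (6,5), (7,5), (7,6)]

step 1: expand (3,5) (f=10, h=5) → closed; open now [(2,5) g=6 f=12, (3,4) g=6 f=10, (3,6) g=6 f=12, (4,4) g=5 f=10, (4,6) g=5 f=12, (5,4) g=4 f=10, (5,6) g=4 f=12, (7,4) g=2 f=10]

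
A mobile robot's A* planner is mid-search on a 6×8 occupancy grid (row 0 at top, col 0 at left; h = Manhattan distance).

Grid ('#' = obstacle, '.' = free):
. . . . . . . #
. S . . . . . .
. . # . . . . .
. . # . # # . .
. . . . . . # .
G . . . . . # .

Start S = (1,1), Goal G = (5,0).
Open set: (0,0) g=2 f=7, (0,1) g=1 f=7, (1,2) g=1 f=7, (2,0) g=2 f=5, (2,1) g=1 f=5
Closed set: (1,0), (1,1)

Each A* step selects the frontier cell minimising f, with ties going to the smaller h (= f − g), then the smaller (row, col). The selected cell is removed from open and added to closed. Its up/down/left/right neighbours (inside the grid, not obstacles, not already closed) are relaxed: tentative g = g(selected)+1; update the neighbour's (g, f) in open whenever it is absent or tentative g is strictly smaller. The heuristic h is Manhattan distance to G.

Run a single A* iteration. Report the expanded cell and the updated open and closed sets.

step 1: expand (2,0) (f=5, h=3) → closed; open now [(0,0) g=2 f=7, (0,1) g=1 f=7, (1,2) g=1 f=7, (2,1) g=1 f=5, (3,0) g=3 f=5]

expanded=(2,0); open=[(0,0) g=2 f=7, (0,1) g=1 f=7, (1,2) g=1 f=7, (2,1) g=1 f=5, (3,0) g=3 f=5]; closed=[(1,0), (1,1), (2,0)]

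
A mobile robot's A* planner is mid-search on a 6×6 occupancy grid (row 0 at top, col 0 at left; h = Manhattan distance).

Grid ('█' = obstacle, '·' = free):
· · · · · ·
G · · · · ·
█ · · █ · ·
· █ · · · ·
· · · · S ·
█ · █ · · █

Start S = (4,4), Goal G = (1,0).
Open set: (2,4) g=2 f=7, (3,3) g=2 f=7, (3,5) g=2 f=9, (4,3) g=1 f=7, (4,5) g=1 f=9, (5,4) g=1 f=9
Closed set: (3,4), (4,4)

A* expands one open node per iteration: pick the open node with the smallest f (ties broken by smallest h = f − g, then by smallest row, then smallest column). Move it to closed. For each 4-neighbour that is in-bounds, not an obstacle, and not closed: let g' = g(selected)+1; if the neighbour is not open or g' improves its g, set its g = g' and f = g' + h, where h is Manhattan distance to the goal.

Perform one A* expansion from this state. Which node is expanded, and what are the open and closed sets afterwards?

step 1: expand (2,4) (f=7, h=5) → closed; open now [(1,4) g=3 f=7, (2,5) g=3 f=9, (3,3) g=2 f=7, (3,5) g=2 f=9, (4,3) g=1 f=7, (4,5) g=1 f=9, (5,4) g=1 f=9]

expanded=(2,4); open=[(1,4) g=3 f=7, (2,5) g=3 f=9, (3,3) g=2 f=7, (3,5) g=2 f=9, (4,3) g=1 f=7, (4,5) g=1 f=9, (5,4) g=1 f=9]; closed=[(2,4), (3,4), (4,4)]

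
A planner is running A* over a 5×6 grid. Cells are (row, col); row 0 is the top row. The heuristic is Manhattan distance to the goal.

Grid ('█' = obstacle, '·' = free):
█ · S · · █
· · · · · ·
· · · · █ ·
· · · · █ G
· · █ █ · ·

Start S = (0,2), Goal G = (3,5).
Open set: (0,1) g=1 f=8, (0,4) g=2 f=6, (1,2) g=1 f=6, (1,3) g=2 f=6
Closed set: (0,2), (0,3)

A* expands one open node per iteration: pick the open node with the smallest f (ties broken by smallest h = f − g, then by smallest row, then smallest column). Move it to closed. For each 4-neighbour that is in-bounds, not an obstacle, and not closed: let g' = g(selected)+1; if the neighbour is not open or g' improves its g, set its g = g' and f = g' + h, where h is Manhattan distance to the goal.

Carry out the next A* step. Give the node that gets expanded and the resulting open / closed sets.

expanded=(0,4); open=[(0,1) g=1 f=8, (1,2) g=1 f=6, (1,3) g=2 f=6, (1,4) g=3 f=6]; closed=[(0,2), (0,3), (0,4)]

step 1: expand (0,4) (f=6, h=4) → closed; open now [(0,1) g=1 f=8, (1,2) g=1 f=6, (1,3) g=2 f=6, (1,4) g=3 f=6]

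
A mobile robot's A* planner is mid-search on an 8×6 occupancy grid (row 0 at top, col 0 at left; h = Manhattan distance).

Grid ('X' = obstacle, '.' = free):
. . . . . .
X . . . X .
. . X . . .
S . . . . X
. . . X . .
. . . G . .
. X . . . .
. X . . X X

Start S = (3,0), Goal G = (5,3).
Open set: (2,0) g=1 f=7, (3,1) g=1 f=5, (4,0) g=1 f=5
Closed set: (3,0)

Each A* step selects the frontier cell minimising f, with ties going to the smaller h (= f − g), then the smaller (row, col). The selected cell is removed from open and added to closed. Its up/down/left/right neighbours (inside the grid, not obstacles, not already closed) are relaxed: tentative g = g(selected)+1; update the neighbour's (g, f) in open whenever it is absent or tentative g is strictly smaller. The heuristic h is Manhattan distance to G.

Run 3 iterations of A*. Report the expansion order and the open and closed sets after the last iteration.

step 1: expand (3,1) (f=5, h=4) → closed; open now [(2,0) g=1 f=7, (2,1) g=2 f=7, (3,2) g=2 f=5, (4,0) g=1 f=5, (4,1) g=2 f=5]
step 2: expand (3,2) (f=5, h=3) → closed; open now [(2,0) g=1 f=7, (2,1) g=2 f=7, (3,3) g=3 f=5, (4,0) g=1 f=5, (4,1) g=2 f=5, (4,2) g=3 f=5]
step 3: expand (3,3) (f=5, h=2) → closed; open now [(2,0) g=1 f=7, (2,1) g=2 f=7, (2,3) g=4 f=7, (3,4) g=4 f=7, (4,0) g=1 f=5, (4,1) g=2 f=5, (4,2) g=3 f=5]

order=[(3,1) → (3,2) → (3,3)]; open=[(2,0) g=1 f=7, (2,1) g=2 f=7, (2,3) g=4 f=7, (3,4) g=4 f=7, (4,0) g=1 f=5, (4,1) g=2 f=5, (4,2) g=3 f=5]; closed=[(3,0), (3,1), (3,2), (3,3)]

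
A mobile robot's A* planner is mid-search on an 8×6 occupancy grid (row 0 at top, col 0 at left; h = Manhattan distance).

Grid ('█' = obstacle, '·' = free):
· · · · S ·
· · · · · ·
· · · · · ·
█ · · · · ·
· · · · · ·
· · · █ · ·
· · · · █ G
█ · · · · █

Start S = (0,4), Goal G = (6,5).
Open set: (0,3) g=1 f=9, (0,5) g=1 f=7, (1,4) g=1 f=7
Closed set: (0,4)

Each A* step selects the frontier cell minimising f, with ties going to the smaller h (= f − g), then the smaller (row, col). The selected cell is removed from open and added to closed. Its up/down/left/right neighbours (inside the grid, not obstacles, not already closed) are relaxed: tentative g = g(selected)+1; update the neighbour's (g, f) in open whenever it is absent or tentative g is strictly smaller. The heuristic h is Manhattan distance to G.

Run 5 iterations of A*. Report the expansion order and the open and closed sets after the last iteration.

order=[(0,5) → (1,5) → (2,5) → (3,5) → (4,5)]; open=[(0,3) g=1 f=9, (1,4) g=1 f=7, (2,4) g=4 f=9, (3,4) g=5 f=9, (4,4) g=6 f=9, (5,5) g=6 f=7]; closed=[(0,4), (0,5), (1,5), (2,5), (3,5), (4,5)]

step 1: expand (0,5) (f=7, h=6) → closed; open now [(0,3) g=1 f=9, (1,4) g=1 f=7, (1,5) g=2 f=7]
step 2: expand (1,5) (f=7, h=5) → closed; open now [(0,3) g=1 f=9, (1,4) g=1 f=7, (2,5) g=3 f=7]
step 3: expand (2,5) (f=7, h=4) → closed; open now [(0,3) g=1 f=9, (1,4) g=1 f=7, (2,4) g=4 f=9, (3,5) g=4 f=7]
step 4: expand (3,5) (f=7, h=3) → closed; open now [(0,3) g=1 f=9, (1,4) g=1 f=7, (2,4) g=4 f=9, (3,4) g=5 f=9, (4,5) g=5 f=7]
step 5: expand (4,5) (f=7, h=2) → closed; open now [(0,3) g=1 f=9, (1,4) g=1 f=7, (2,4) g=4 f=9, (3,4) g=5 f=9, (4,4) g=6 f=9, (5,5) g=6 f=7]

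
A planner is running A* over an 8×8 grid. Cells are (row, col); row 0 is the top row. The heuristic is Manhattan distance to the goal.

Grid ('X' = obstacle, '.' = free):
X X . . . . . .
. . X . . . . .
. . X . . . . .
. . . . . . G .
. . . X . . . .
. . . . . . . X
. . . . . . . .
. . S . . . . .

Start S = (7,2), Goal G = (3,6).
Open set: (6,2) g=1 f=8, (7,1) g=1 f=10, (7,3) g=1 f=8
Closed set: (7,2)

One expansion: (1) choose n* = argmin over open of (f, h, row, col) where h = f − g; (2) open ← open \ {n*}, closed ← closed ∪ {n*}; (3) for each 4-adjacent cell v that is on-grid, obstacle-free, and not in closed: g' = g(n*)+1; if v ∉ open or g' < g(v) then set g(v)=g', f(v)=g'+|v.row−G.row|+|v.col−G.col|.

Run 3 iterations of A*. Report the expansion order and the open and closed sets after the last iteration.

step 1: expand (6,2) (f=8, h=7) → closed; open now [(5,2) g=2 f=8, (6,1) g=2 f=10, (6,3) g=2 f=8, (7,1) g=1 f=10, (7,3) g=1 f=8]
step 2: expand (5,2) (f=8, h=6) → closed; open now [(4,2) g=3 f=8, (5,1) g=3 f=10, (5,3) g=3 f=8, (6,1) g=2 f=10, (6,3) g=2 f=8, (7,1) g=1 f=10, (7,3) g=1 f=8]
step 3: expand (4,2) (f=8, h=5) → closed; open now [(3,2) g=4 f=8, (4,1) g=4 f=10, (5,1) g=3 f=10, (5,3) g=3 f=8, (6,1) g=2 f=10, (6,3) g=2 f=8, (7,1) g=1 f=10, (7,3) g=1 f=8]

order=[(6,2) → (5,2) → (4,2)]; open=[(3,2) g=4 f=8, (4,1) g=4 f=10, (5,1) g=3 f=10, (5,3) g=3 f=8, (6,1) g=2 f=10, (6,3) g=2 f=8, (7,1) g=1 f=10, (7,3) g=1 f=8]; closed=[(4,2), (5,2), (6,2), (7,2)]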